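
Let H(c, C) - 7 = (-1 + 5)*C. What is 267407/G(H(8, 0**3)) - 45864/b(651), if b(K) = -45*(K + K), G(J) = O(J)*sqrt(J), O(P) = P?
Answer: 364/465 + 38201*sqrt(7)/7 ≈ 14439.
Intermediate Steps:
H(c, C) = 7 + 4*C (H(c, C) = 7 + (-1 + 5)*C = 7 + 4*C)
G(J) = J**(3/2) (G(J) = J*sqrt(J) = J**(3/2))
b(K) = -90*K
267407/G(H(8, 0**3)) - 45864/b(651) = 267407/((7 + 4*0**3)**(3/2)) - 45864/((-90*651)) = 267407/((7 + 4*0)**(3/2)) - 45864/(-58590) = 267407/((7 + 0)**(3/2)) - 45864*(-1/58590) = 267407/(7**(3/2)) + 364/465 = 267407/((7*sqrt(7))) + 364/465 = 267407*(sqrt(7)/49) + 364/465 = 38201*sqrt(7)/7 + 364/465 = 364/465 + 38201*sqrt(7)/7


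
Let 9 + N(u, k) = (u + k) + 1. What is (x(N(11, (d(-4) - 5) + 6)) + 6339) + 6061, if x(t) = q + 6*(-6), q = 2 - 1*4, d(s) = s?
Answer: 12362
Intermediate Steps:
q = -2 (q = 2 - 4 = -2)
N(u, k) = -8 + k + u (N(u, k) = -9 + ((u + k) + 1) = -9 + ((k + u) + 1) = -9 + (1 + k + u) = -8 + k + u)
x(t) = -38 (x(t) = -2 + 6*(-6) = -2 - 36 = -38)
(x(N(11, (d(-4) - 5) + 6)) + 6339) + 6061 = (-38 + 6339) + 6061 = 6301 + 6061 = 12362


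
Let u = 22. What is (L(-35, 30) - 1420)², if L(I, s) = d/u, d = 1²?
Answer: 975875121/484 ≈ 2.0163e+6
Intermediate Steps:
d = 1
L(I, s) = 1/22
(L(-35, 30) - 1420)² = (1/22 - 1420)² = (-31239/22)² = 975875121/484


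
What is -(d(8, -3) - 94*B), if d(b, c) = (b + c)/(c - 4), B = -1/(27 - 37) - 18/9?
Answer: -6226/35 ≈ -177.89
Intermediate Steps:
B = -19/10 (B = -1/(-10) - 18*⅑ = -1*(-⅒) - 2 = ⅒ - 2 = -19/10 ≈ -1.9000)
d(b, c) = (b + c)/(-4 + c)
-(d(8, -3) - 94*B) = -((8 - 3)/(-4 - 3) - 94*(-19/10)) = -(5/(-7) + 893/5) = -(-⅐*5 + 893/5) = -(-5/7 + 893/5) = -1*6226/35 = -6226/35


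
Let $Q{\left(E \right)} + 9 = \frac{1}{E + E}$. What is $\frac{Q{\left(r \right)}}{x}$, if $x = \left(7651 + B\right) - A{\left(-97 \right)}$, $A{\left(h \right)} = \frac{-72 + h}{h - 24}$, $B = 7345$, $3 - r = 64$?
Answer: $- \frac{132979}{221350334} \approx -0.00060076$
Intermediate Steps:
$r = -61$ ($r = 3 - 64 = -61$)
$Q{\left(E \right)} = -9 + \frac{1}{2 E}$ ($Q{\left(E \right)} = -9 + \frac{1}{E + E} = -9 + \frac{1}{2 E}$)
$A{\left(h \right)} = \frac{-72 + h}{-24 + h}$
$x = \frac{1814347}{121}$ ($x = \left(7651 + 7345\right) - \frac{-72 - 97}{-24 - 97} = 14996 - \frac{1}{-121} \left(-169\right) = 14996 - \left(- \frac{1}{121}\right) \left(-169\right) = 14996 - \frac{169}{121} = \frac{1814347}{121} \approx 14995.0$)
$\frac{Q{\left(r \right)}}{x} = \frac{-9 + \frac{1}{2 \left(-61\right)}}{\frac{1814347}{121}} = \left(-9 + \frac{1}{2} \left(- \frac{1}{61}\right)\right) \frac{121}{1814347} = \left(-9 - \frac{1}{122}\right) \frac{121}{1814347} = \left(- \frac{1099}{122}\right) \frac{121}{1814347} = - \frac{132979}{221350334}$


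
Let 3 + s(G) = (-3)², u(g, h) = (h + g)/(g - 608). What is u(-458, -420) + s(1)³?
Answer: 115567/533 ≈ 216.82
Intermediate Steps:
u(g, h) = (g + h)/(-608 + g)
s(G) = 6 (s(G) = -3 + (-3)² = -3 + 9 = 6)
u(-458, -420) + s(1)³ = (-458 - 420)/(-608 - 458) + 6³ = -878/(-1066) + 216 = -1/1066*(-878) + 216 = 439/533 + 216 = 115567/533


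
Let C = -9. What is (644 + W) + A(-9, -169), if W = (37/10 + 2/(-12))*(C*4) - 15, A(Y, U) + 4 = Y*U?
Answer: 10094/5 ≈ 2018.8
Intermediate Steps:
A(Y, U) = -4 + U*Y (A(Y, U) = -4 + Y*U = -4 + U*Y)
W = -711/5 (W = (37/10 + 2/(-12))*(-9*4) - 15 = (37*(⅒) + 2*(-1/12))*(-36) - 15 = (37/10 - ⅙)*(-36) - 15 = (53/15)*(-36) - 15 = -636/5 - 15 = -711/5 ≈ -142.20)
(644 + W) + A(-9, -169) = (644 - 711/5) + (-4 - 169*(-9)) = 2509/5 + (-4 + 1521) = 2509/5 + 1517 = 10094/5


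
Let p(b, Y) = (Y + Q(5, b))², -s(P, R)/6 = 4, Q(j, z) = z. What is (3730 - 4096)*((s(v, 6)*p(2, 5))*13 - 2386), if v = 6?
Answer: 6468684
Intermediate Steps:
s(P, R) = -24 (s(P, R) = -6*4 = -24)
p(b, Y) = (Y + b)²
(3730 - 4096)*((s(v, 6)*p(2, 5))*13 - 2386) = (3730 - 4096)*(-24*(5 + 2)²*13 - 2386) = -366*(-24*7²*13 - 2386) = -366*(-24*49*13 - 2386) = -366*(-1176*13 - 2386) = -366*(-15288 - 2386) = -366*(-17674) = 6468684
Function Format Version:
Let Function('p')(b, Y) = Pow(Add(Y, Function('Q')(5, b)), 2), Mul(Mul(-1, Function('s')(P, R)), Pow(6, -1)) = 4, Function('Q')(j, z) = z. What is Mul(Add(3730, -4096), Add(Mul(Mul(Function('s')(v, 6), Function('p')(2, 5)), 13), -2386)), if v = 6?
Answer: 6468684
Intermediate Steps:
Function('s')(P, R) = -24 (Function('s')(P, R) = Mul(-6, 4) = -24)
Function('p')(b, Y) = Pow(Add(Y, b), 2)
Mul(Add(3730, -4096), Add(Mul(Mul(Function('s')(v, 6), Function('p')(2, 5)), 13), -2386)) = Mul(Add(3730, -4096), Add(Mul(Mul(-24, Pow(Add(5, 2), 2)), 13), -2386)) = Mul(-366, Add(Mul(Mul(-24, Pow(7, 2)), 13), -2386)) = Mul(-366, Add(Mul(Mul(-24, 49), 13), -2386)) = Mul(-366, Add(Mul(-1176, 13), -2386)) = Mul(-366, Add(-15288, -2386)) = Mul(-366, -17674) = 6468684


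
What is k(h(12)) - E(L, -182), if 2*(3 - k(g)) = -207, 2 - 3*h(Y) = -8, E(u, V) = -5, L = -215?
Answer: 223/2 ≈ 111.50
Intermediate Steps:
h(Y) = 10/3 (h(Y) = ⅔ - ⅓*(-8) = ⅔ + 8/3 = 10/3)
k(g) = 213/2 (k(g) = 3 - ½*(-207) = 3 + 207/2 = 213/2)
k(h(12)) - E(L, -182) = 213/2 - 1*(-5) = 213/2 + 5 = 223/2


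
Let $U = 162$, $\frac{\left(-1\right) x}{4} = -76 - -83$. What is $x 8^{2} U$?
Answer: $-290304$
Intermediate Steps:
$x = -28$ ($x = - 4 \left(-76 - -83\right) = - 4 \left(-76 + 83\right) = \left(-4\right) 7 = -28$)
$x 8^{2} U = - 28 \cdot 8^{2} \cdot 162 = \left(-28\right) 64 \cdot 162 = \left(-1792\right) 162 = -290304$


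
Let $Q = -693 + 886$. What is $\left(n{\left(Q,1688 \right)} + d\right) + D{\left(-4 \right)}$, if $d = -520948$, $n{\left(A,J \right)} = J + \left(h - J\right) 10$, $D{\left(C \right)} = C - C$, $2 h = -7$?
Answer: $-536175$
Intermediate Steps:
$h = - \frac{7}{2}$ ($h = \frac{1}{2} \left(-7\right) = - \frac{7}{2} \approx -3.5$)
$Q = 193$
$D{\left(C \right)} = 0$
$n{\left(A,J \right)} = -35 - 9 J$ ($n{\left(A,J \right)} = J + \left(- \frac{7}{2} - J\right) 10 = J - \left(35 + 10 J\right) = -35 - 9 J$)
$\left(n{\left(Q,1688 \right)} + d\right) + D{\left(-4 \right)} = \left(\left(-35 - 15192\right) - 520948\right) + 0 = \left(-15227 - 520948\right) + 0 = -536175 + 0 = -536175$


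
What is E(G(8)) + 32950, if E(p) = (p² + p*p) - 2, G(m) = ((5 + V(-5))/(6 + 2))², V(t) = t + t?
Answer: 67478129/2048 ≈ 32948.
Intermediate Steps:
V(t) = 2*t
G(m) = 25/64 (G(m) = ((5 + 2*(-5))/(6 + 2))² = ((5 - 10)/8)² = (-5*⅛)² = (-5/8)² = 25/64)
E(p) = -2 + 2*p² (E(p) = (p² + p²) - 2 = 2*p² - 2 = -2 + 2*p²)
E(G(8)) + 32950 = (-2 + 2*(25/64)²) + 32950 = (-2 + 2*(625/4096)) + 32950 = (-2 + 625/2048) + 32950 = -3471/2048 + 32950 = 67478129/2048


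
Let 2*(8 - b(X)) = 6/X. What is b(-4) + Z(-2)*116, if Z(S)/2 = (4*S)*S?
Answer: 14883/4 ≈ 3720.8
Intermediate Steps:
b(X) = 8 - 3/X
Z(S) = 8*S² (Z(S) = 2*((4*S)*S) = 2*(4*S²) = 8*S²)
b(-4) + Z(-2)*116 = (8 - 3/(-4)) + (8*(-2)²)*116 = (8 - 3*(-¼)) + (8*4)*116 = (8 + ¾) + 32*116 = 35/4 + 3712 = 14883/4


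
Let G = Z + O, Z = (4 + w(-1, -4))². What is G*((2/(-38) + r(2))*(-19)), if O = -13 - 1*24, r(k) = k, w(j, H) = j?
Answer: 1036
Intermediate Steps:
Z = 9 (Z = (4 - 1)² = 3² = 9)
O = -37 (O = -13 - 24 = -37)
G = -28 (G = 9 - 37 = -28)
G*((2/(-38) + r(2))*(-19)) = -28*(2/(-38) + 2)*(-19) = -28*(2*(-1/38) + 2)*(-19) = -28*(-1/19 + 2)*(-19) = -1036*(-19)/19 = -28*(-37) = 1036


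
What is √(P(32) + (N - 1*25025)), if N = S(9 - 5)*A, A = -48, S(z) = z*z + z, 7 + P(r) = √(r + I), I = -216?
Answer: √(-25992 + 2*I*√46) ≈ 0.0421 + 161.22*I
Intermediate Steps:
P(r) = -7 + √(-216 + r) (P(r) = -7 + √(r - 216) = -7 + √(-216 + r))
S(z) = z + z² (S(z) = z² + z = z + z²)
N = -960 (N = ((9 - 5)*(1 + (9 - 5)))*(-48) = (4*(1 + 4))*(-48) = (4*5)*(-48) = 20*(-48) = -960)
√(P(32) + (N - 1*25025)) = √((-7 + √(-216 + 32)) + (-960 - 1*25025)) = √((-7 + √(-184)) + (-960 - 25025)) = √((-7 + 2*I*√46) - 25985) = √(-25992 + 2*I*√46)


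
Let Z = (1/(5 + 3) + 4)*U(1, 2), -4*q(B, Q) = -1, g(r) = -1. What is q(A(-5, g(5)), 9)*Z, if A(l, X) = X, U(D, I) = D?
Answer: 33/32 ≈ 1.0313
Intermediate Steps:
q(B, Q) = ¼ (q(B, Q) = -¼*(-1) = ¼)
Z = 33/8 (Z = (1/(5 + 3) + 4)*1 = (1/8 + 4)*1 = (⅛ + 4)*1 = (33/8)*1 = 33/8 ≈ 4.1250)
q(A(-5, g(5)), 9)*Z = (¼)*(33/8) = 33/32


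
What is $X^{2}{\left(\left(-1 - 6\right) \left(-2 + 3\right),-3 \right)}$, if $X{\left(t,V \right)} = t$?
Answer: $49$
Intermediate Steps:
$X^{2}{\left(\left(-1 - 6\right) \left(-2 + 3\right),-3 \right)} = \left(\left(-1 - 6\right) \left(-2 + 3\right)\right)^{2} = \left(\left(-7\right) 1\right)^{2} = \left(-7\right)^{2} = 49$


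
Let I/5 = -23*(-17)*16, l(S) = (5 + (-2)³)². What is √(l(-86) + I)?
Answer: √31289 ≈ 176.89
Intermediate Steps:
l(S) = 9 (l(S) = (5 - 8)² = (-3)² = 9)
I = 31280 (I = 5*(-23*(-17)*16) = 5*(391*16) = 5*6256 = 31280)
√(l(-86) + I) = √(9 + 31280) = √31289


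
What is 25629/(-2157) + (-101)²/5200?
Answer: -37089081/3738800 ≈ -9.9200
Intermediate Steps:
25629/(-2157) + (-101)²/5200 = 25629*(-1/2157) + 10201*(1/5200) = -8543/719 + 10201/5200 = -37089081/3738800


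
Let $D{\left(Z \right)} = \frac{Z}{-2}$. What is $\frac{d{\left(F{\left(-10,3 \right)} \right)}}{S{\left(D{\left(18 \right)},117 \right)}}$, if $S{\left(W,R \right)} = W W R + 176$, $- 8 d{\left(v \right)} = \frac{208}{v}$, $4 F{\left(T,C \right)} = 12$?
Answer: $- \frac{26}{28959} \approx -0.00089782$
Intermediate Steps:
$F{\left(T,C \right)} = 3$ ($F{\left(T,C \right)} = \frac{1}{4} \cdot 12 = 3$)
$D{\left(Z \right)} = - \frac{Z}{2}$ ($D{\left(Z \right)} = Z \left(- \frac{1}{2}\right) = - \frac{Z}{2}$)
$d{\left(v \right)} = - \frac{26}{v}$ ($d{\left(v \right)} = - \frac{208 \frac{1}{v}}{8} = - \frac{26}{v}$)
$S{\left(W,R \right)} = 176 + R W^{2}$ ($S{\left(W,R \right)} = W^{2} R + 176 = R W^{2} + 176 = 176 + R W^{2}$)
$\frac{d{\left(F{\left(-10,3 \right)} \right)}}{S{\left(D{\left(18 \right)},117 \right)}} = \frac{\left(-26\right) \frac{1}{3}}{176 + 117 \left(\left(- \frac{1}{2}\right) 18\right)^{2}} = \frac{\left(-26\right) \frac{1}{3}}{176 + 117 \left(-9\right)^{2}} = - \frac{26}{3 \left(176 + 117 \cdot 81\right)} = - \frac{26}{3 \left(176 + 9477\right)} = - \frac{26}{3 \cdot 9653} = \left(- \frac{26}{3}\right) \frac{1}{9653} = - \frac{26}{28959}$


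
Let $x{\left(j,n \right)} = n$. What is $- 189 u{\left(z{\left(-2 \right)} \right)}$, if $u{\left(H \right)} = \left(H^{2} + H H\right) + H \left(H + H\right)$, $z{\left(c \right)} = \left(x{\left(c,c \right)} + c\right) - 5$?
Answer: $-61236$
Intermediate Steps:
$z{\left(c \right)} = -5 + 2 c$ ($z{\left(c \right)} = \left(c + c\right) - 5 = 2 c - 5 = -5 + 2 c$)
$u{\left(H \right)} = 4 H^{2}$ ($u{\left(H \right)} = \left(H^{2} + H^{2}\right) + H 2 H = 2 H^{2} + 2 H^{2} = 4 H^{2}$)
$- 189 u{\left(z{\left(-2 \right)} \right)} = - 189 \cdot 4 \left(-5 + 2 \left(-2\right)\right)^{2} = - 189 \cdot 4 \left(-5 - 4\right)^{2} = - 189 \cdot 4 \left(-9\right)^{2} = - 189 \cdot 4 \cdot 81 = \left(-189\right) 324 = -61236$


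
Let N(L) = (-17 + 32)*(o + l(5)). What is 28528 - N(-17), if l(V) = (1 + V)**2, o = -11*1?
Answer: 28153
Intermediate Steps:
o = -11
N(L) = 375 (N(L) = (-17 + 32)*(-11 + (1 + 5)**2) = 15*(-11 + 6**2) = 15*(-11 + 36) = 15*25 = 375)
28528 - N(-17) = 28528 - 1*375 = 28528 - 375 = 28153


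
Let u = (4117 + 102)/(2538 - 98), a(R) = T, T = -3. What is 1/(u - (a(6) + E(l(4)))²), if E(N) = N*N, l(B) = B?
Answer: -2440/408141 ≈ -0.0059783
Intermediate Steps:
a(R) = -3
u = 4219/2440 ≈ 1.7291
E(N) = N²
1/(u - (a(6) + E(l(4)))²) = 1/(4219/2440 - (-3 + 4²)²) = 1/(4219/2440 - (-3 + 16)²) = 1/(4219/2440 - 1*13²) = 1/(4219/2440 - 1*169) = 1/(4219/2440 - 169) = 1/(-408141/2440) = -2440/408141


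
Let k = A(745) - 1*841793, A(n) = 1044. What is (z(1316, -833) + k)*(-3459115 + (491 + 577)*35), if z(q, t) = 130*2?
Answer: 2875930628415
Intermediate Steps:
z(q, t) = 260
k = -840749 (k = 1044 - 1*841793 = 1044 - 841793 = -840749)
(z(1316, -833) + k)*(-3459115 + (491 + 577)*35) = (260 - 840749)*(-3459115 + (491 + 577)*35) = -840489*(-3459115 + 1068*35) = -840489*(-3459115 + 37380) = -840489*(-3421735) = 2875930628415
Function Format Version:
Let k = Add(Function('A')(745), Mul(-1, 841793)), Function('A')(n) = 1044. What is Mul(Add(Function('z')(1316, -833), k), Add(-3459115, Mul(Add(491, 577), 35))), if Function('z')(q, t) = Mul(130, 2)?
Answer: 2875930628415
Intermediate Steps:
Function('z')(q, t) = 260
k = -840749 (k = Add(1044, Mul(-1, 841793)) = Add(1044, -841793) = -840749)
Mul(Add(Function('z')(1316, -833), k), Add(-3459115, Mul(Add(491, 577), 35))) = Mul(Add(260, -840749), Add(-3459115, Mul(Add(491, 577), 35))) = Mul(-840489, Add(-3459115, Mul(1068, 35))) = Mul(-840489, Add(-3459115, 37380)) = Mul(-840489, -3421735) = 2875930628415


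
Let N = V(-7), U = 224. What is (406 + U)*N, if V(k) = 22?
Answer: 13860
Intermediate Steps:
N = 22
(406 + U)*N = (406 + 224)*22 = 630*22 = 13860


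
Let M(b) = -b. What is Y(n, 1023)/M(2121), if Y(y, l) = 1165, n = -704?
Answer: -1165/2121 ≈ -0.54927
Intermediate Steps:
Y(n, 1023)/M(2121) = 1165/((-1*2121)) = 1165/(-2121) = 1165*(-1/2121) = -1165/2121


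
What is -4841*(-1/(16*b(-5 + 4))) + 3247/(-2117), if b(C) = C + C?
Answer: -10352301/67744 ≈ -152.81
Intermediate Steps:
b(C) = 2*C
-4841*(-1/(16*b(-5 + 4))) + 3247/(-2117) = -4841*(-1/(32*(-5 + 4))) + 3247/(-2117) = -4841/((2*(-1))*(-16)) + 3247*(-1/2117) = -4841/((-2*(-16))) - 3247/2117 = -4841/32 - 3247/2117 = -10352301/67744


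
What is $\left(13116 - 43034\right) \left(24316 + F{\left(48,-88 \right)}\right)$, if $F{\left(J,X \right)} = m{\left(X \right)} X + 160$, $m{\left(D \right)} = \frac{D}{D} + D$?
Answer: $-961325176$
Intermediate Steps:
$m{\left(D \right)} = 1 + D$
$F{\left(J,X \right)} = 160 + X \left(1 + X\right)$ ($F{\left(J,X \right)} = \left(1 + X\right) X + 160 = X \left(1 + X\right) + 160 = 160 + X \left(1 + X\right)$)
$\left(13116 - 43034\right) \left(24316 + F{\left(48,-88 \right)}\right) = \left(13116 - 43034\right) \left(24316 - \left(-160 + 88 \left(1 - 88\right)\right)\right) = - 29918 \left(24316 + \left(160 - -7656\right)\right) = - 29918 \left(24316 + \left(160 + 7656\right)\right) = - 29918 \left(24316 + 7816\right) = \left(-29918\right) 32132 = -961325176$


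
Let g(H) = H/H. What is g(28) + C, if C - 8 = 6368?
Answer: 6377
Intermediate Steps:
C = 6376 (C = 8 + 6368 = 6376)
g(H) = 1
g(28) + C = 1 + 6376 = 6377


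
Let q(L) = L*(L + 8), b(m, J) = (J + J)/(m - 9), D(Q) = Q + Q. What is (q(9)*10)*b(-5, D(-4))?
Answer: 12240/7 ≈ 1748.6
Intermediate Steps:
D(Q) = 2*Q
b(m, J) = 2*J/(-9 + m) (b(m, J) = (2*J)/(-9 + m) = 2*J/(-9 + m))
q(L) = L*(8 + L)
(q(9)*10)*b(-5, D(-4)) = ((9*(8 + 9))*10)*(2*(2*(-4))/(-9 - 5)) = ((9*17)*10)*(2*(-8)/(-14)) = (153*10)*(2*(-8)*(-1/14)) = 1530*(8/7) = 12240/7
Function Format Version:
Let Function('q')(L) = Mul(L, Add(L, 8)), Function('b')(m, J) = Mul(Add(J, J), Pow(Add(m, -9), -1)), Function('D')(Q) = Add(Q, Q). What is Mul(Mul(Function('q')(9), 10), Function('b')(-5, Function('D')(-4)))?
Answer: Rational(12240, 7) ≈ 1748.6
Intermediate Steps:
Function('D')(Q) = Mul(2, Q)
Function('b')(m, J) = Mul(2, J, Pow(Add(-9, m), -1)) (Function('b')(m, J) = Mul(Mul(2, J), Pow(Add(-9, m), -1)) = Mul(2, J, Pow(Add(-9, m), -1)))
Function('q')(L) = Mul(L, Add(8, L))
Mul(Mul(Function('q')(9), 10), Function('b')(-5, Function('D')(-4))) = Mul(Mul(Mul(9, Add(8, 9)), 10), Mul(2, Mul(2, -4), Pow(Add(-9, -5), -1))) = Mul(Mul(Mul(9, 17), 10), Mul(2, -8, Pow(-14, -1))) = Mul(Mul(153, 10), Mul(2, -8, Rational(-1, 14))) = Mul(1530, Rational(8, 7)) = Rational(12240, 7)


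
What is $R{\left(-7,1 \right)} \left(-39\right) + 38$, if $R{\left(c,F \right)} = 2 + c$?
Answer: $233$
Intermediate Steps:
$R{\left(-7,1 \right)} \left(-39\right) + 38 = \left(2 - 7\right) \left(-39\right) + 38 = \left(-5\right) \left(-39\right) + 38 = 195 + 38 = 233$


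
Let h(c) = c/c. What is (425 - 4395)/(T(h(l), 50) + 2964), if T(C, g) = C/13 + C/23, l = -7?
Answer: -593515/443136 ≈ -1.3394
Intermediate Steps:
h(c) = 1
T(C, g) = 36*C/299 (T(C, g) = C*(1/13) + C*(1/23) = C/13 + C/23 = 36*C/299)
(425 - 4395)/(T(h(l), 50) + 2964) = (425 - 4395)/((36/299)*1 + 2964) = -3970/(36/299 + 2964) = -3970/886272/299 = -3970*299/886272 = -593515/443136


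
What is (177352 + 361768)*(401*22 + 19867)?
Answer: 15466813680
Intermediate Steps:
(177352 + 361768)*(401*22 + 19867) = 539120*(8822 + 19867) = 539120*28689 = 15466813680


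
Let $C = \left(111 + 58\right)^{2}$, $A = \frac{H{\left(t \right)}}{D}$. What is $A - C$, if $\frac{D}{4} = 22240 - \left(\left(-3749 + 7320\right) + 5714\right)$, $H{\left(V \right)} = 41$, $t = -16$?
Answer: $- \frac{1480030979}{51820} \approx -28561.0$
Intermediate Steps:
$D = 51820$ ($D = 4 \left(22240 - \left(\left(-3749 + 7320\right) + 5714\right)\right) = 4 \left(22240 - \left(3571 + 5714\right)\right) = 4 \left(22240 - 9285\right) = 4 \cdot 12955 = 51820$)
$A = \frac{41}{51820} \approx 0.0007912$
$C = 28561$ ($C = 169^{2} = 28561$)
$A - C = \frac{41}{51820} - 28561 = - \frac{1480030979}{51820}$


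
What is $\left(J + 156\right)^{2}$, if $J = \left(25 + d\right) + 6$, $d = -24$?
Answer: $26569$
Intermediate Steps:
$J = 7$ ($J = \left(25 - 24\right) + 6 = 1 + 6 = 7$)
$\left(J + 156\right)^{2} = \left(7 + 156\right)^{2} = 163^{2} = 26569$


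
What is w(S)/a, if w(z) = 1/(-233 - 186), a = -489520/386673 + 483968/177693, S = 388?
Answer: -22903028463/13988046994192 ≈ -0.0016373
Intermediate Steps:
a = 33384360368/22903028463 (a = -489520*1/386673 + 483968*(1/177693) = -489520/386673 + 483968/177693 = 33384360368/22903028463 ≈ 1.4576)
w(z) = -1/419 (w(z) = 1/(-419) = -1/419)
w(S)/a = -1/(419*33384360368/22903028463) = -1/419*22903028463/33384360368 = -22903028463/13988046994192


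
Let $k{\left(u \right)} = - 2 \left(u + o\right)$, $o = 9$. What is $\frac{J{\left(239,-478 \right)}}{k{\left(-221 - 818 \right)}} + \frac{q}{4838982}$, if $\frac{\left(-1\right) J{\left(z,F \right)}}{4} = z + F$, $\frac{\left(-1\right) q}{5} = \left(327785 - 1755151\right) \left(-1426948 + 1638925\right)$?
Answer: $\frac{129852620027558}{415345955} \approx 3.1264 \cdot 10^{5}$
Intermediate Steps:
$q = 1512843812910$ ($q = - 5 \left(327785 - 1755151\right) \left(-1426948 + 1638925\right) = - 5 \left(\left(-1427366\right) 211977\right) = \left(-5\right) \left(-302568762582\right) = 1512843812910$)
$J{\left(z,F \right)} = - 4 F - 4 z$ ($J{\left(z,F \right)} = - 4 \left(z + F\right) = - 4 \left(F + z\right) = - 4 F - 4 z$)
$k{\left(u \right)} = -18 - 2 u$ ($k{\left(u \right)} = - 2 \left(u + 9\right) = - 2 \left(9 + u\right) = -18 - 2 u$)
$\frac{J{\left(239,-478 \right)}}{k{\left(-221 - 818 \right)}} + \frac{q}{4838982} = \frac{\left(-4\right) \left(-478\right) - 956}{-18 - 2 \left(-221 - 818\right)} + \frac{1512843812910}{4838982} = \frac{1912 - 956}{-18 - -2078} + 1512843812910 \cdot \frac{1}{4838982} = \frac{956}{-18 + 2078} + \frac{252140635485}{806497} = \frac{956}{2060} + \frac{252140635485}{806497} = 956 \cdot \frac{1}{2060} + \frac{252140635485}{806497} = \frac{239}{515} + \frac{252140635485}{806497} = \frac{129852620027558}{415345955}$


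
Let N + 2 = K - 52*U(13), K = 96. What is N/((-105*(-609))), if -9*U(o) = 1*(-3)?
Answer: 46/38367 ≈ 0.0011989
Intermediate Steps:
U(o) = ⅓ (U(o) = -(-3)/9 = -⅑*(-3) = ⅓)
N = 230/3 (N = -2 + (96 - 52*⅓) = -2 + (96 - 52/3) = -2 + 236/3 = 230/3 ≈ 76.667)
N/((-105*(-609))) = 230/(3*((-105*(-609)))) = (230/3)/63945 = (230/3)*(1/63945) = 46/38367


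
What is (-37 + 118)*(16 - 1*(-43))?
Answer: 4779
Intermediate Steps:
(-37 + 118)*(16 - 1*(-43)) = 81*(16 + 43) = 81*59 = 4779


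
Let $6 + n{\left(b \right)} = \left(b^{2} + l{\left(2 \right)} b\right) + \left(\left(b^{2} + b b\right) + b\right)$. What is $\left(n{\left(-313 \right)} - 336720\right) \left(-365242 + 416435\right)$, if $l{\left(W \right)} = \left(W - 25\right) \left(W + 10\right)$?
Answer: $2214404408$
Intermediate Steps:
$l{\left(W \right)} = \left(-25 + W\right) \left(10 + W\right)$
$n{\left(b \right)} = -6 - 275 b + 3 b^{2}$ ($n{\left(b \right)} = -6 + \left(\left(b^{2} + \left(-250 + 2^{2} - 30\right) b\right) + \left(\left(b^{2} + b b\right) + b\right)\right) = -6 + \left(\left(b^{2} + \left(-250 + 4 - 30\right) b\right) + \left(\left(b^{2} + b^{2}\right) + b\right)\right) = -6 + \left(\left(b^{2} - 276 b\right) + \left(2 b^{2} + b\right)\right) = -6 + \left(\left(b^{2} - 276 b\right) + \left(b + 2 b^{2}\right)\right) = -6 + \left(- 275 b + 3 b^{2}\right) = -6 - 275 b + 3 b^{2}$)
$\left(n{\left(-313 \right)} - 336720\right) \left(-365242 + 416435\right) = \left(\left(-6 - -86075 + 3 \left(-313\right)^{2}\right) - 336720\right) \left(-365242 + 416435\right) = \left(\left(-6 + 86075 + 3 \cdot 97969\right) - 336720\right) 51193 = \left(\left(-6 + 86075 + 293907\right) - 336720\right) 51193 = \left(379976 - 336720\right) 51193 = 43256 \cdot 51193 = 2214404408$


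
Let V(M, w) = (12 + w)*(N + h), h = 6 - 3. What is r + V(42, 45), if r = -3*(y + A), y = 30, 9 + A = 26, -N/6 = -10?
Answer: 3450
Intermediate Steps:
N = 60 (N = -6*(-10) = 60)
A = 17 (A = -9 + 26 = 17)
h = 3
r = -141 (r = -3*(30 + 17) = -3*47 = -141)
V(M, w) = 756 + 63*w (V(M, w) = (12 + w)*(60 + 3) = (12 + w)*63 = 756 + 63*w)
r + V(42, 45) = -141 + (756 + 63*45) = -141 + (756 + 2835) = -141 + 3591 = 3450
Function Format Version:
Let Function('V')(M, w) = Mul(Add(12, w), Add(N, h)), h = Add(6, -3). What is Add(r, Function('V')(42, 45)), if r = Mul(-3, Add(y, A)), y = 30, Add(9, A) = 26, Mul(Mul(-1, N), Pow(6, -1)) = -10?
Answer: 3450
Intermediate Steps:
N = 60 (N = Mul(-6, -10) = 60)
A = 17 (A = Add(-9, 26) = 17)
h = 3
r = -141 (r = Mul(-3, Add(30, 17)) = Mul(-3, 47) = -141)
Function('V')(M, w) = Add(756, Mul(63, w)) (Function('V')(M, w) = Mul(Add(12, w), Add(60, 3)) = Mul(Add(12, w), 63) = Add(756, Mul(63, w)))
Add(r, Function('V')(42, 45)) = Add(-141, Add(756, Mul(63, 45))) = Add(-141, Add(756, 2835)) = Add(-141, 3591) = 3450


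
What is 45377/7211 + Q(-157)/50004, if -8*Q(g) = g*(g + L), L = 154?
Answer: 6049618561/961543584 ≈ 6.2916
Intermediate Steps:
Q(g) = -g*(154 + g)/8 (Q(g) = -g*(g + 154)/8 = -g*(154 + g)/8)
45377/7211 + Q(-157)/50004 = 45377/7211 - ⅛*(-157)*(154 - 157)/50004 = 45377*(1/7211) - ⅛*(-157)*(-3)*(1/50004) = 45377/7211 - 471/8*1/50004 = 45377/7211 - 157/133344 = 6049618561/961543584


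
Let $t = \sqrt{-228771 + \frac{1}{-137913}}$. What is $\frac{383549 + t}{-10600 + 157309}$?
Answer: $\frac{383549}{146709} + \frac{2 i \sqrt{1087805851613403}}{20233078317} \approx 2.6144 + 0.0032602 i$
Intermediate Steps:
$t = \frac{2 i \sqrt{1087805851613403}}{137913}$ ($t = \sqrt{-228771 - \frac{1}{137913}} = \sqrt{- \frac{31550494924}{137913}} = \frac{2 i \sqrt{1087805851613403}}{137913} \approx 478.3 i$)
$\frac{383549 + t}{-10600 + 157309} = \frac{383549 + \frac{2 i \sqrt{1087805851613403}}{137913}}{-10600 + 157309} = \frac{383549 + \frac{2 i \sqrt{1087805851613403}}{137913}}{146709} = \left(383549 + \frac{2 i \sqrt{1087805851613403}}{137913}\right) \frac{1}{146709} = \frac{383549}{146709} + \frac{2 i \sqrt{1087805851613403}}{20233078317}$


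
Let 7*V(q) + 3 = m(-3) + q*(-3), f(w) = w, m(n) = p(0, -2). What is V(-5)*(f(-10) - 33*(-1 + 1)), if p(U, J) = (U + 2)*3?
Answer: -180/7 ≈ -25.714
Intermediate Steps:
p(U, J) = 6 + 3*U (p(U, J) = (2 + U)*3 = 6 + 3*U)
m(n) = 6 (m(n) = 6 + 3*0 = 6 + 0 = 6)
V(q) = 3/7 - 3*q/7 (V(q) = -3/7 + (6 + q*(-3))/7 = -3/7 + (6 - 3*q)/7 = -3/7 + (6/7 - 3*q/7) = 3/7 - 3*q/7)
V(-5)*(f(-10) - 33*(-1 + 1)) = (3/7 - 3/7*(-5))*(-10 - 33*(-1 + 1)) = (3/7 + 15/7)*(-10 - 33*0) = 18*(-10 - 11*0)/7 = 18*(-10 + 0)/7 = (18/7)*(-10) = -180/7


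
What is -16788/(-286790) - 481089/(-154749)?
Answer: 3346891441/1056677755 ≈ 3.1674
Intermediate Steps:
-16788/(-286790) - 481089/(-154749) = -16788*(-1/286790) - 481089*(-1/154749) = 8394/143395 + 22909/7369 = 3346891441/1056677755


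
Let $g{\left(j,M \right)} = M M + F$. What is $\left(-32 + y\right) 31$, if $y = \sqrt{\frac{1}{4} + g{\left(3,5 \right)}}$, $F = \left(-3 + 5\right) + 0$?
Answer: $-992 + \frac{31 \sqrt{109}}{2} \approx -830.17$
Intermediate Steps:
$F = 2$ ($F = 2 + 0 = 2$)
$g{\left(j,M \right)} = 2 + M^{2}$ ($g{\left(j,M \right)} = M M + 2 = M^{2} + 2 = 2 + M^{2}$)
$y = \frac{\sqrt{109}}{2}$ ($y = \sqrt{\frac{1}{4} + \left(2 + 5^{2}\right)} = \sqrt{\frac{1}{4} + \left(2 + 25\right)} = \sqrt{\frac{1}{4} + 27} = \sqrt{\frac{109}{4}} = \frac{\sqrt{109}}{2} \approx 5.2202$)
$\left(-32 + y\right) 31 = \left(-32 + \frac{\sqrt{109}}{2}\right) 31 = -992 + \frac{31 \sqrt{109}}{2}$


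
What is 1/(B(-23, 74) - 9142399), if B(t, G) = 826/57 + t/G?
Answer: -4218/38562579169 ≈ -1.0938e-7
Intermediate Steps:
B(t, G) = 826/57 + t/G (B(t, G) = 826*(1/57) + t/G = 826/57 + t/G)
1/(B(-23, 74) - 9142399) = 1/((826/57 - 23/74) - 9142399) = 1/(59813/4218 - 9142399) = 1/(-38562579169/4218) = -4218/38562579169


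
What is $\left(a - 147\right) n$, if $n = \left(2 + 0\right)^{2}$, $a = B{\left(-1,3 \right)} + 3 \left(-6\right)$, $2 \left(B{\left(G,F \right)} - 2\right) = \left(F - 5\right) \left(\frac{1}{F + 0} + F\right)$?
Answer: $- \frac{1996}{3} \approx -665.33$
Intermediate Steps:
$B{\left(G,F \right)} = 2 + \frac{\left(-5 + F\right) \left(F + \frac{1}{F}\right)}{2}$ ($B{\left(G,F \right)} = 2 + \frac{\left(F - 5\right) \left(\frac{1}{F + 0} + F\right)}{2} = 2 + \frac{\left(-5 + F\right) \left(\frac{1}{F} + F\right)}{2} = 2 + \frac{\left(-5 + F\right) \left(F + \frac{1}{F}\right)}{2}$)
$a = - \frac{58}{3}$ ($a = \frac{-5 + 3 \left(5 + 3^{2} - 15\right)}{2 \cdot 3} + 3 \left(-6\right) = \frac{1}{2} \cdot \frac{1}{3} \left(-5 + 3 \left(5 + 9 - 15\right)\right) - 18 = \frac{1}{2} \cdot \frac{1}{3} \left(-5 + 3 \left(-1\right)\right) - 18 = \frac{1}{2} \cdot \frac{1}{3} \left(-5 - 3\right) - 18 = \frac{1}{2} \cdot \frac{1}{3} \left(-8\right) - 18 = - \frac{4}{3} - 18 = - \frac{58}{3} \approx -19.333$)
$n = 4$ ($n = 2^{2} = 4$)
$\left(a - 147\right) n = \left(- \frac{58}{3} - 147\right) 4 = \left(- \frac{499}{3}\right) 4 = - \frac{1996}{3}$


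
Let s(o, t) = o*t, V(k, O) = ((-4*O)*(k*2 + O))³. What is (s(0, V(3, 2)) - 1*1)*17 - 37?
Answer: -54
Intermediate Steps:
V(k, O) = -64*O³*(O + 2*k)³ (V(k, O) = ((-4*O)*(2*k + O))³ = ((-4*O)*(O + 2*k))³ = (-4*O*(O + 2*k))³ = -64*O³*(O + 2*k)³)
(s(0, V(3, 2)) - 1*1)*17 - 37 = (0*(-64*2³*(2 + 2*3)³) - 1*1)*17 - 37 = (0*(-64*8*(2 + 6)³) - 1)*17 - 37 = (0*(-64*8*8³) - 1)*17 - 37 = (0*(-64*8*512) - 1)*17 - 37 = (0*(-262144) - 1)*17 - 37 = (0 - 1)*17 - 37 = -1*17 - 37 = -17 - 37 = -54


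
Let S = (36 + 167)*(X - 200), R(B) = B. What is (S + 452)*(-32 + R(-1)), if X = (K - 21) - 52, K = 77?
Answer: 1298088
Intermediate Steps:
X = 4 (X = (77 - 21) - 52 = 56 - 52 = 4)
S = -39788 (S = (36 + 167)*(4 - 200) = 203*(-196) = -39788)
(S + 452)*(-32 + R(-1)) = (-39788 + 452)*(-32 - 1) = -39336*(-33) = 1298088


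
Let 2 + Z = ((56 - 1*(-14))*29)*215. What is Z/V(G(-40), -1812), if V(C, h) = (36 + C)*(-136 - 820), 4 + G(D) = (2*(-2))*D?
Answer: -13639/5736 ≈ -2.3778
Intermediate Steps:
G(D) = -4 - 4*D (G(D) = -4 + (2*(-2))*D = -4 - 4*D)
V(C, h) = -34416 - 956*C (V(C, h) = (36 + C)*(-956) = -34416 - 956*C)
Z = 436448 (Z = -2 + ((56 - 1*(-14))*29)*215 = -2 + ((56 + 14)*29)*215 = -2 + (70*29)*215 = -2 + 2030*215 = -2 + 436450 = 436448)
Z/V(G(-40), -1812) = 436448/(-34416 - 956*(-4 - 4*(-40))) = 436448/(-34416 - 956*(-4 + 160)) = 436448/(-34416 - 956*156) = 436448/(-34416 - 149136) = 436448/(-183552) = 436448*(-1/183552) = -13639/5736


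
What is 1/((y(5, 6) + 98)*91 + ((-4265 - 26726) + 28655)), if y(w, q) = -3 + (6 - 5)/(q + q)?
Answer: 12/75799 ≈ 0.00015831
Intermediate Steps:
y(w, q) = -3 + 1/(2*q)
1/((y(5, 6) + 98)*91 + ((-4265 - 26726) + 28655)) = 1/(((-3 + (1/2)/6) + 98)*91 + ((-4265 - 26726) + 28655)) = 1/(((-3 + (1/2)*(1/6)) + 98)*91 + (-30991 + 28655)) = 1/(((-3 + 1/12) + 98)*91 - 2336) = 1/((-35/12 + 98)*91 - 2336) = 1/((1141/12)*91 - 2336) = 1/(103831/12 - 2336) = 1/(75799/12) = 12/75799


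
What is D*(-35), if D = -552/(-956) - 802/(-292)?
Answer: -4059545/34894 ≈ -116.34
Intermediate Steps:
D = 115987/34894 (D = -552*(-1/956) - 802*(-1/292) = 138/239 + 401/146 = 115987/34894 ≈ 3.3240)
D*(-35) = (115987/34894)*(-35) = -4059545/34894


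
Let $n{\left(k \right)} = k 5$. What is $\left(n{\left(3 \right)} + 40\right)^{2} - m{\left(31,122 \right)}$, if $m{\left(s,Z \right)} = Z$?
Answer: $2903$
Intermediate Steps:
$n{\left(k \right)} = 5 k$
$\left(n{\left(3 \right)} + 40\right)^{2} - m{\left(31,122 \right)} = \left(5 \cdot 3 + 40\right)^{2} - 122 = \left(15 + 40\right)^{2} - 122 = 55^{2} - 122 = 3025 - 122 = 2903$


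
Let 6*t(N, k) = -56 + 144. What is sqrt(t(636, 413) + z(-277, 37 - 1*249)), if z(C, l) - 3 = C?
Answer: I*sqrt(2334)/3 ≈ 16.104*I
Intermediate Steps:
z(C, l) = 3 + C
t(N, k) = 44/3 (t(N, k) = (-56 + 144)/6 = (1/6)*88 = 44/3)
sqrt(t(636, 413) + z(-277, 37 - 1*249)) = sqrt(44/3 + (3 - 277)) = sqrt(44/3 - 274) = sqrt(-778/3) = I*sqrt(2334)/3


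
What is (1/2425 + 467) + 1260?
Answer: 4187976/2425 ≈ 1727.0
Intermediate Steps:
(1/2425 + 467) + 1260 = 1132476/2425 + 1260 = 4187976/2425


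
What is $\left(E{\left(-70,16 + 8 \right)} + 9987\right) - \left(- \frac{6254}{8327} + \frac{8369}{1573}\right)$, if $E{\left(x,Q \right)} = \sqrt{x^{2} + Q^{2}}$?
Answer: $\frac{11974805410}{1190761} \approx 10056.0$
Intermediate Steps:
$E{\left(x,Q \right)} = \sqrt{Q^{2} + x^{2}}$
$\left(E{\left(-70,16 + 8 \right)} + 9987\right) - \left(- \frac{6254}{8327} + \frac{8369}{1573}\right) = \left(\sqrt{\left(16 + 8\right)^{2} + \left(-70\right)^{2}} + 9987\right) - \left(- \frac{6254}{8327} + \frac{8369}{1573}\right) = \left(\sqrt{24^{2} + 4900} + 9987\right) - \frac{5441011}{1190761} = \left(\sqrt{576 + 4900} + 9987\right) + \left(\frac{6254}{8327} - \frac{8369}{1573}\right) = \left(\sqrt{5476} + 9987\right) - \frac{5441011}{1190761} = \left(74 + 9987\right) - \frac{5441011}{1190761} = 10061 - \frac{5441011}{1190761} = \frac{11974805410}{1190761}$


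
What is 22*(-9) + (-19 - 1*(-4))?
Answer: -213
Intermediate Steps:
22*(-9) + (-19 - 1*(-4)) = -198 + (-19 + 4) = -198 - 15 = -213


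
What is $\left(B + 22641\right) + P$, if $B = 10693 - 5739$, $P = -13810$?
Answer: $13785$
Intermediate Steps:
$B = 4954$
$\left(B + 22641\right) + P = \left(4954 + 22641\right) - 13810 = 27595 - 13810 = 13785$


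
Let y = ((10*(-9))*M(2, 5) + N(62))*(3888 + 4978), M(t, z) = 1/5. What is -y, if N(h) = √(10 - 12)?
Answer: 159588 - 8866*I*√2 ≈ 1.5959e+5 - 12538.0*I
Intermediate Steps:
N(h) = I*√2 (N(h) = √(-2) = I*√2)
M(t, z) = ⅕
y = -159588 + 8866*I*√2 (y = ((10*(-9))*(⅕) + I*√2)*(3888 + 4978) = (-90*⅕ + I*√2)*8866 = (-18 + I*√2)*8866 = -159588 + 8866*I*√2 ≈ -1.5959e+5 + 12538.0*I)
-y = -(-159588 + 8866*I*√2) = 159588 - 8866*I*√2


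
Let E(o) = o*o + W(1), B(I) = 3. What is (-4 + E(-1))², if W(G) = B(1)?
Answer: 0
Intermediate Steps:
W(G) = 3
E(o) = 3 + o² (E(o) = o*o + 3 = o² + 3 = 3 + o²)
(-4 + E(-1))² = (-4 + (3 + (-1)²))² = (-4 + (3 + 1))² = (-4 + 4)² = 0² = 0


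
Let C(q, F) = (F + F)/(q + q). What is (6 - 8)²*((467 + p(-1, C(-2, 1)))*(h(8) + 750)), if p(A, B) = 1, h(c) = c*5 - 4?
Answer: 1471392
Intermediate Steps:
h(c) = -4 + 5*c (h(c) = 5*c - 4 = -4 + 5*c)
C(q, F) = F/q (C(q, F) = (2*F)/((2*q)) = (2*F)*(1/(2*q)) = F/q)
(6 - 8)²*((467 + p(-1, C(-2, 1)))*(h(8) + 750)) = (6 - 8)²*((467 + 1)*((-4 + 5*8) + 750)) = (-2)²*(468*((-4 + 40) + 750)) = 4*(468*(36 + 750)) = 4*(468*786) = 4*367848 = 1471392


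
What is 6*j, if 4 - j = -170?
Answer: 1044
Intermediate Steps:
j = 174 (j = 4 - 1*(-170) = 4 + 170 = 174)
6*j = 6*174 = 1044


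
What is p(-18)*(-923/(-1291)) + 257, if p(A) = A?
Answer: 315173/1291 ≈ 244.13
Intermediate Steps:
p(-18)*(-923/(-1291)) + 257 = -(-16614)/(-1291) + 257 = -(-16614)*(-1)/1291 + 257 = -18*923/1291 + 257 = -16614/1291 + 257 = 315173/1291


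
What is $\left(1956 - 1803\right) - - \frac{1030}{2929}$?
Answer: $\frac{449167}{2929} \approx 153.35$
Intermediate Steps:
$\left(1956 - 1803\right) - - \frac{1030}{2929} = 153 - \left(-1030\right) \frac{1}{2929} = 153 - - \frac{1030}{2929} = 153 + \frac{1030}{2929} = \frac{449167}{2929}$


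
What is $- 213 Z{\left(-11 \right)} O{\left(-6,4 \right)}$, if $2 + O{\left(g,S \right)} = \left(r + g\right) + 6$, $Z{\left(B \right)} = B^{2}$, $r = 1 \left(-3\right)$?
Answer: $128865$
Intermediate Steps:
$r = -3$
$O{\left(g,S \right)} = 1 + g$ ($O{\left(g,S \right)} = -2 + \left(\left(-3 + g\right) + 6\right) = -2 + \left(3 + g\right) = 1 + g$)
$- 213 Z{\left(-11 \right)} O{\left(-6,4 \right)} = - 213 \left(-11\right)^{2} \left(1 - 6\right) = \left(-213\right) 121 \left(-5\right) = \left(-25773\right) \left(-5\right) = 128865$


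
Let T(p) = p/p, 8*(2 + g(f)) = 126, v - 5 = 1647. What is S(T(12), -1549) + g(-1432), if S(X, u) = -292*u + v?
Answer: 1815895/4 ≈ 4.5397e+5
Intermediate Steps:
v = 1652 (v = 5 + 1647 = 1652)
g(f) = 55/4 (g(f) = -2 + (⅛)*126 = -2 + 63/4 = 55/4)
T(p) = 1
S(X, u) = 1652 - 292*u (S(X, u) = -292*u + 1652 = 1652 - 292*u)
S(T(12), -1549) + g(-1432) = (1652 - 292*(-1549)) + 55/4 = (1652 + 452308) + 55/4 = 453960 + 55/4 = 1815895/4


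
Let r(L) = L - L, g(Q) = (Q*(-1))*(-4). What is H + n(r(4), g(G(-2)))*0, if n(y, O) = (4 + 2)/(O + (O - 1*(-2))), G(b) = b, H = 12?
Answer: 12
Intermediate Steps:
g(Q) = 4*Q (g(Q) = -Q*(-4) = 4*Q)
r(L) = 0
n(y, O) = 6/(2 + 2*O) (n(y, O) = 6/(O + (O + 2)) = 6/(O + (2 + O)) = 6/(2 + 2*O))
H + n(r(4), g(G(-2)))*0 = 12 + (3/(1 + 4*(-2)))*0 = 12 + (3/(1 - 8))*0 = 12 + (3/(-7))*0 = 12 + (3*(-⅐))*0 = 12 - 3/7*0 = 12 + 0 = 12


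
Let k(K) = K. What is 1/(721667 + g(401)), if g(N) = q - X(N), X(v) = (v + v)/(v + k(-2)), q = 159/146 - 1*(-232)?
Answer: 58254/42053450695 ≈ 1.3852e-6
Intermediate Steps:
q = 34031/146 (q = 159*(1/146) + 232 = 159/146 + 232 = 34031/146 ≈ 233.09)
X(v) = 2*v/(-2 + v) (X(v) = (v + v)/(v - 2) = (2*v)/(-2 + v) = 2*v/(-2 + v))
g(N) = 34031/146 - 2*N/(-2 + N)
1/(721667 + g(401)) = 1/(721667 + (-68062 + 33739*401)/(146*(-2 + 401))) = 1/(721667 + (1/146)*(-68062 + 13529339)/399) = 1/(721667 + (1/146)*(1/399)*13461277) = 1/(721667 + 13461277/58254) = 1/(42053450695/58254) = 58254/42053450695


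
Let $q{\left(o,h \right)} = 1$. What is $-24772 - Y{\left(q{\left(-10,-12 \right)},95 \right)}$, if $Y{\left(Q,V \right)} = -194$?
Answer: $-24578$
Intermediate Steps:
$-24772 - Y{\left(q{\left(-10,-12 \right)},95 \right)} = -24772 - -194 = -24772 + 194 = -24578$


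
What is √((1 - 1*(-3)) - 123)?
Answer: I*√119 ≈ 10.909*I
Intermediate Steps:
√((1 - 1*(-3)) - 123) = √((1 + 3) - 123) = √(4 - 123) = √(-119) = I*√119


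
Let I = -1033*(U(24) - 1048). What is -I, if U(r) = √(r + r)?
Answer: -1082584 + 4132*√3 ≈ -1.0754e+6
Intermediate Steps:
U(r) = √2*√r (U(r) = √(2*r) = √2*√r)
I = 1082584 - 4132*√3 (I = -1033*(√2*√24 - 1048) = -1033*(√2*(2*√6) - 1048) = -1033*(4*√3 - 1048) = -1033*(-1048 + 4*√3) = 1082584 - 4132*√3 ≈ 1.0754e+6)
-I = -(1082584 - 4132*√3) = -1082584 + 4132*√3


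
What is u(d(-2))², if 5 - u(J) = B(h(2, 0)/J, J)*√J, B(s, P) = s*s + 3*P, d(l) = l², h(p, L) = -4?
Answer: 441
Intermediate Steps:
B(s, P) = s² + 3*P
u(J) = 5 - √J*(3*J + 16/J²) (u(J) = 5 - ((-4/J)² + 3*J)*√J = 5 - (16/J² + 3*J)*√J = 5 - (3*J + 16/J²)*√J = 5 - √J*(3*J + 16/J²))
u(d(-2))² = (5 - 16/((-2)²)^(3/2) - 3*((-2)²)^(3/2))² = (5 - 16/4^(3/2) - 3*4^(3/2))² = (5 - 16*⅛ - 3*8)² = (5 - 2 - 24)² = (-21)² = 441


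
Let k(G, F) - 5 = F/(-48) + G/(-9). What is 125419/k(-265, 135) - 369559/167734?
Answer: 3027649057379/764028370 ≈ 3962.7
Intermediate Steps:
k(G, F) = 5 - G/9 - F/48 (k(G, F) = 5 + (F/(-48) + G/(-9)) = 5 + (F*(-1/48) + G*(-⅑)) = 5 + (-F/48 - G/9) = 5 + (-G/9 - F/48) = 5 - G/9 - F/48)
125419/k(-265, 135) - 369559/167734 = 125419/(5 - ⅑*(-265) - 1/48*135) - 369559/167734 = 125419/(5 + 265/9 - 45/16) - 369559*1/167734 = 125419/(4555/144) - 369559/167734 = 125419*(144/4555) - 369559/167734 = 18060336/4555 - 369559/167734 = 3027649057379/764028370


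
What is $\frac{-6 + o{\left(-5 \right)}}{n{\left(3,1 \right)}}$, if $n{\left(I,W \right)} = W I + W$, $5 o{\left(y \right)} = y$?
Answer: $- \frac{7}{4} \approx -1.75$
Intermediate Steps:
$o{\left(y \right)} = \frac{y}{5}$
$n{\left(I,W \right)} = W + I W$ ($n{\left(I,W \right)} = I W + W = W + I W$)
$\frac{-6 + o{\left(-5 \right)}}{n{\left(3,1 \right)}} = \frac{-6 + \frac{1}{5} \left(-5\right)}{1 \left(1 + 3\right)} = \frac{-6 - 1}{1 \cdot 4} = \frac{1}{4} \left(-7\right) = - \frac{7}{4}$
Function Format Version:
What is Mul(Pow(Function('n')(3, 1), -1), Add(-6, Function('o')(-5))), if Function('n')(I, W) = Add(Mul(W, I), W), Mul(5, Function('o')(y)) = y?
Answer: Rational(-7, 4) ≈ -1.7500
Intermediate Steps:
Function('o')(y) = Mul(Rational(1, 5), y)
Function('n')(I, W) = Add(W, Mul(I, W)) (Function('n')(I, W) = Add(Mul(I, W), W) = Add(W, Mul(I, W)))
Mul(Pow(Function('n')(3, 1), -1), Add(-6, Function('o')(-5))) = Mul(Pow(Mul(1, Add(1, 3)), -1), Add(-6, Mul(Rational(1, 5), -5))) = Mul(Pow(Mul(1, 4), -1), Add(-6, -1)) = Mul(Pow(4, -1), -7) = Mul(Rational(1, 4), -7) = Rational(-7, 4)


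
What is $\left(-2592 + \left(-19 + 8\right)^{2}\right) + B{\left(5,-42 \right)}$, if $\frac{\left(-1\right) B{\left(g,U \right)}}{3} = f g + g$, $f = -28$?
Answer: $-2066$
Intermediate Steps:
$B{\left(g,U \right)} = 81 g$ ($B{\left(g,U \right)} = - 3 \left(- 28 g + g\right) = - 3 \left(- 27 g\right) = 81 g$)
$\left(-2592 + \left(-19 + 8\right)^{2}\right) + B{\left(5,-42 \right)} = \left(-2592 + \left(-19 + 8\right)^{2}\right) + 81 \cdot 5 = \left(-2592 + \left(-11\right)^{2}\right) + 405 = \left(-2592 + 121\right) + 405 = -2471 + 405 = -2066$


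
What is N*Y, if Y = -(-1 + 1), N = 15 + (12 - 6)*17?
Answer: 0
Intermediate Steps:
N = 117 (N = 15 + 6*17 = 15 + 102 = 117)
Y = 0 (Y = -1*0 = 0)
N*Y = 117*0 = 0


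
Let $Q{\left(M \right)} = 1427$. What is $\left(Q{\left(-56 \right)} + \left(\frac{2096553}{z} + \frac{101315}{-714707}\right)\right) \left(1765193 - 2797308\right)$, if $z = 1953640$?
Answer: $- \frac{58794941426473926859}{39893719528} \approx -1.4738 \cdot 10^{9}$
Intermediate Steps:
$\left(Q{\left(-56 \right)} + \left(\frac{2096553}{z} + \frac{101315}{-714707}\right)\right) \left(1765193 - 2797308\right) = \left(1427 + \left(\frac{2096553}{1953640} + \frac{101315}{-714707}\right)\right) \left(1765193 - 2797308\right) = \left(1427 + \left(2096553 \cdot \frac{1}{1953640} + 101315 \left(- \frac{1}{714707}\right)\right)\right) \left(-1032115\right) = \left(1427 + \left(\frac{2096553}{1953640} - \frac{101315}{714707}\right)\right) \left(-1032115\right) = \left(1427 + \frac{1300488068371}{1396280183480}\right) \left(-1032115\right) = \frac{1993792309894331}{1396280183480} \left(-1032115\right) = - \frac{58794941426473926859}{39893719528}$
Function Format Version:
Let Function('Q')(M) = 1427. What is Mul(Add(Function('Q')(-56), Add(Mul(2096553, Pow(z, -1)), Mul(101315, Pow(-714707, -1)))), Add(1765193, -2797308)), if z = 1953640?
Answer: Rational(-58794941426473926859, 39893719528) ≈ -1.4738e+9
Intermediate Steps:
Mul(Add(Function('Q')(-56), Add(Mul(2096553, Pow(z, -1)), Mul(101315, Pow(-714707, -1)))), Add(1765193, -2797308)) = Mul(Add(1427, Add(Mul(2096553, Pow(1953640, -1)), Mul(101315, Pow(-714707, -1)))), Add(1765193, -2797308)) = Mul(Add(1427, Add(Mul(2096553, Rational(1, 1953640)), Mul(101315, Rational(-1, 714707)))), -1032115) = Mul(Add(1427, Add(Rational(2096553, 1953640), Rational(-101315, 714707))), -1032115) = Mul(Add(1427, Rational(1300488068371, 1396280183480)), -1032115) = Mul(Rational(1993792309894331, 1396280183480), -1032115) = Rational(-58794941426473926859, 39893719528)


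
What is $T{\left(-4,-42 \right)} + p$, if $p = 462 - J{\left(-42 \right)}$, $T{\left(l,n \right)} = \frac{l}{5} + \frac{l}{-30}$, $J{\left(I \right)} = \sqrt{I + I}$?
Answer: $\frac{1384}{3} - 2 i \sqrt{21} \approx 461.33 - 9.1651 i$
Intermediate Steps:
$J{\left(I \right)} = \sqrt{2} \sqrt{I}$ ($J{\left(I \right)} = \sqrt{2 I} = \sqrt{2} \sqrt{I}$)
$T{\left(l,n \right)} = \frac{l}{6}$ ($T{\left(l,n \right)} = l \frac{1}{5} + l \left(- \frac{1}{30}\right) = \frac{l}{5} - \frac{l}{30} = \frac{l}{6}$)
$p = 462 - 2 i \sqrt{21}$ ($p = 462 - \sqrt{2} \sqrt{-42} = 462 - \sqrt{2} i \sqrt{42} = 462 - 2 i \sqrt{21} \approx 462.0 - 9.1651 i$)
$T{\left(-4,-42 \right)} + p = \frac{1}{6} \left(-4\right) + \left(462 - 2 i \sqrt{21}\right) = - \frac{2}{3} + \left(462 - 2 i \sqrt{21}\right) = \frac{1384}{3} - 2 i \sqrt{21}$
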